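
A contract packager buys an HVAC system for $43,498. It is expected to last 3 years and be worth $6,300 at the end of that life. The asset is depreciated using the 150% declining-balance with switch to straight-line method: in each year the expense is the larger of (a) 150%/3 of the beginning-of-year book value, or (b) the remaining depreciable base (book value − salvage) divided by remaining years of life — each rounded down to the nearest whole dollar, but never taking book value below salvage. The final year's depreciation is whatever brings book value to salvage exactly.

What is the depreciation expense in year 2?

$10,874

Depreciable base = $43,498 − $6,300 = $37,198.
Year 1: DB = ⌊$43,498 × 150%/3⌋ = $21,749; SL = ⌊$37,198/3⌋ = $12,399 → take DB $21,749. Book value $21,749.
Year 2: DB = ⌊$21,749 × 150%/3⌋ = $10,874; SL = ⌊$15,449/2⌋ = $7,724 → take DB $10,874. Book value $10,875.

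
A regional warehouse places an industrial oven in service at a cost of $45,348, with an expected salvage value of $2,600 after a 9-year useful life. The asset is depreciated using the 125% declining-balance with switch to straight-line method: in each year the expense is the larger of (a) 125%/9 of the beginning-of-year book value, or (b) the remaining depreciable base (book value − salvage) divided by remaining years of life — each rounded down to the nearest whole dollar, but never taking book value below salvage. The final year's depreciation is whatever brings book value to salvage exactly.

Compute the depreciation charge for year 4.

$4,392

Depreciable base = $45,348 − $2,600 = $42,748.
Year 1: DB = ⌊$45,348 × 125%/9⌋ = $6,298; SL = ⌊$42,748/9⌋ = $4,749 → take DB $6,298. Book value $39,050.
Year 2: DB = ⌊$39,050 × 125%/9⌋ = $5,423; SL = ⌊$36,450/8⌋ = $4,556 → take DB $5,423. Book value $33,627.
Year 3: DB = ⌊$33,627 × 125%/9⌋ = $4,670; SL = ⌊$31,027/7⌋ = $4,432 → take DB $4,670. Book value $28,957.
Year 4: DB = ⌊$28,957 × 125%/9⌋ = $4,021; SL = ⌊$26,357/6⌋ = $4,392 → take SL $4,392. Book value $24,565.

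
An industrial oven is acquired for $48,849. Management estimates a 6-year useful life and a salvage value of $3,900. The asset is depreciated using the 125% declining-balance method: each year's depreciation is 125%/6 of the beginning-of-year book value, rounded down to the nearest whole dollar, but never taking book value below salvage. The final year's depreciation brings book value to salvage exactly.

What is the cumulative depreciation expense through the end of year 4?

Depreciable base = $48,849 − $3,900 = $44,949.
Year 1: ⌊$48,849 × 125%/6⌋ = $10,176. Book value $38,673.
Year 2: ⌊$38,673 × 125%/6⌋ = $8,056. Book value $30,617.
Year 3: ⌊$30,617 × 125%/6⌋ = $6,378. Book value $24,239.
Year 4: ⌊$24,239 × 125%/6⌋ = $5,049. Book value $19,190.
Accumulated through year 4 = $48,849 − $19,190 = $29,659.

$29,659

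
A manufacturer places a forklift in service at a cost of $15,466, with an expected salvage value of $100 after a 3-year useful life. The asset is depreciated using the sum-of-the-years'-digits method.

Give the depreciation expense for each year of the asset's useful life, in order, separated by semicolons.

Depreciable base = $15,466 − $100 = $15,366.
Sum of the years' digits = 3+2+1 = 6.
Year 1: $15,366 × 3/6 = $7,683. Book value $7,783.
Year 2: $15,366 × 2/6 = $5,122. Book value $2,661.
Year 3: $15,366 × 1/6 = $2,561. Book value $100.

$7,683; $5,122; $2,561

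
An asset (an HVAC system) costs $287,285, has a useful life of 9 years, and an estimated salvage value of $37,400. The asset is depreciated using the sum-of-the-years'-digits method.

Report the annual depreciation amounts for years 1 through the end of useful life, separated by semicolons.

$49,977; $44,424; $38,871; $33,318; $27,765; $22,212; $16,659; $11,106; $5,553

Depreciable base = $287,285 − $37,400 = $249,885.
Sum of the years' digits = 9+8+7+6+5+4+3+2+1 = 45.
Year 1: $249,885 × 9/45 = $49,977. Book value $237,308.
Year 2: $249,885 × 8/45 = $44,424. Book value $192,884.
Year 3: $249,885 × 7/45 = $38,871. Book value $154,013.
Year 4: $249,885 × 6/45 = $33,318. Book value $120,695.
Year 5: $249,885 × 5/45 = $27,765. Book value $92,930.
Year 6: $249,885 × 4/45 = $22,212. Book value $70,718.
Year 7: $249,885 × 3/45 = $16,659. Book value $54,059.
Year 8: $249,885 × 2/45 = $11,106. Book value $42,953.
Year 9: $249,885 × 1/45 = $5,553. Book value $37,400.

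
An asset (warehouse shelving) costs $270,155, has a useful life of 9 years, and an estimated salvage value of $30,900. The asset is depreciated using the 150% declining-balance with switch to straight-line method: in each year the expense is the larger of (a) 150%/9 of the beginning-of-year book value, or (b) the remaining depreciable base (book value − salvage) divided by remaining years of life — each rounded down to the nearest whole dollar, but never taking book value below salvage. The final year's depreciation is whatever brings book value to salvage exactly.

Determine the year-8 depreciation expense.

$19,418

Depreciable base = $270,155 − $30,900 = $239,255.
Year 1: DB = ⌊$270,155 × 150%/9⌋ = $45,025; SL = ⌊$239,255/9⌋ = $26,583 → take DB $45,025. Book value $225,130.
Year 2: DB = ⌊$225,130 × 150%/9⌋ = $37,521; SL = ⌊$194,230/8⌋ = $24,278 → take DB $37,521. Book value $187,609.
Year 3: DB = ⌊$187,609 × 150%/9⌋ = $31,268; SL = ⌊$156,709/7⌋ = $22,387 → take DB $31,268. Book value $156,341.
Year 4: DB = ⌊$156,341 × 150%/9⌋ = $26,056; SL = ⌊$125,441/6⌋ = $20,906 → take DB $26,056. Book value $130,285.
Year 5: DB = ⌊$130,285 × 150%/9⌋ = $21,714; SL = ⌊$99,385/5⌋ = $19,877 → take DB $21,714. Book value $108,571.
Year 6: DB = ⌊$108,571 × 150%/9⌋ = $18,095; SL = ⌊$77,671/4⌋ = $19,417 → take SL $19,417. Book value $89,154.
Year 7: DB = ⌊$89,154 × 150%/9⌋ = $14,859; SL = ⌊$58,254/3⌋ = $19,418 → take SL $19,418. Book value $69,736.
Year 8: DB = ⌊$69,736 × 150%/9⌋ = $11,622; SL = ⌊$38,836/2⌋ = $19,418 → take SL $19,418. Book value $50,318.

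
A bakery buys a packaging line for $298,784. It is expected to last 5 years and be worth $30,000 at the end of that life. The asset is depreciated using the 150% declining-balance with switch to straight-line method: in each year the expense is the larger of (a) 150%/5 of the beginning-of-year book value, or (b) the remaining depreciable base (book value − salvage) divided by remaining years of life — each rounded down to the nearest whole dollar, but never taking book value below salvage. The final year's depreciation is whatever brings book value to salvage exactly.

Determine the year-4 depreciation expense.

Depreciable base = $298,784 − $30,000 = $268,784.
Year 1: DB = ⌊$298,784 × 150%/5⌋ = $89,635; SL = ⌊$268,784/5⌋ = $53,756 → take DB $89,635. Book value $209,149.
Year 2: DB = ⌊$209,149 × 150%/5⌋ = $62,744; SL = ⌊$179,149/4⌋ = $44,787 → take DB $62,744. Book value $146,405.
Year 3: DB = ⌊$146,405 × 150%/5⌋ = $43,921; SL = ⌊$116,405/3⌋ = $38,801 → take DB $43,921. Book value $102,484.
Year 4: DB = ⌊$102,484 × 150%/5⌋ = $30,745; SL = ⌊$72,484/2⌋ = $36,242 → take SL $36,242. Book value $66,242.

$36,242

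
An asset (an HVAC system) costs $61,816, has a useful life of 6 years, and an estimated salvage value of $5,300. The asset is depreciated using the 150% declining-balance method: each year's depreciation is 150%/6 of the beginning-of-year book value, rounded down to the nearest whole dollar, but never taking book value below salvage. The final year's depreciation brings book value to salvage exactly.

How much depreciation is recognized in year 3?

Depreciable base = $61,816 − $5,300 = $56,516.
Year 1: ⌊$61,816 × 150%/6⌋ = $15,454. Book value $46,362.
Year 2: ⌊$46,362 × 150%/6⌋ = $11,590. Book value $34,772.
Year 3: ⌊$34,772 × 150%/6⌋ = $8,693. Book value $26,079.

$8,693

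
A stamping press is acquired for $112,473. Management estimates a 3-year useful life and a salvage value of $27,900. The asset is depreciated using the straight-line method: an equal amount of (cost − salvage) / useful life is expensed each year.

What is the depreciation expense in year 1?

Depreciable base = $112,473 − $27,900 = $84,573.
Annual expense = $84,573 / 3 = $28,191.

$28,191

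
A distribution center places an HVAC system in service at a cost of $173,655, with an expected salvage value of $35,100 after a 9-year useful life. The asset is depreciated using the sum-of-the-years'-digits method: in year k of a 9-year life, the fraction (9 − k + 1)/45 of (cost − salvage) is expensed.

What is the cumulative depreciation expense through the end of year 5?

Depreciable base = $173,655 − $35,100 = $138,555.
Sum of the years' digits = 9+8+7+6+5+4+3+2+1 = 45.
Year 1: $138,555 × 9/45 = $27,711. Book value $145,944.
Year 2: $138,555 × 8/45 = $24,632. Book value $121,312.
Year 3: $138,555 × 7/45 = $21,553. Book value $99,759.
Year 4: $138,555 × 6/45 = $18,474. Book value $81,285.
Year 5: $138,555 × 5/45 = $15,395. Book value $65,890.
Accumulated through year 5 = $173,655 − $65,890 = $107,765.

$107,765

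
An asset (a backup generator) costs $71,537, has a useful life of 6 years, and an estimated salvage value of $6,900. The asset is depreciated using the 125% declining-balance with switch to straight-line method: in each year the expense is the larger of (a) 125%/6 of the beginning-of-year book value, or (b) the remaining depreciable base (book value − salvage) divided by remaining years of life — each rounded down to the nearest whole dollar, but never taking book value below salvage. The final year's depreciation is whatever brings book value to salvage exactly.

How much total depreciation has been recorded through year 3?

Depreciable base = $71,537 − $6,900 = $64,637.
Year 1: DB = ⌊$71,537 × 125%/6⌋ = $14,903; SL = ⌊$64,637/6⌋ = $10,772 → take DB $14,903. Book value $56,634.
Year 2: DB = ⌊$56,634 × 125%/6⌋ = $11,798; SL = ⌊$49,734/5⌋ = $9,946 → take DB $11,798. Book value $44,836.
Year 3: DB = ⌊$44,836 × 125%/6⌋ = $9,340; SL = ⌊$37,936/4⌋ = $9,484 → take SL $9,484. Book value $35,352.
Accumulated through year 3 = $71,537 − $35,352 = $36,185.

$36,185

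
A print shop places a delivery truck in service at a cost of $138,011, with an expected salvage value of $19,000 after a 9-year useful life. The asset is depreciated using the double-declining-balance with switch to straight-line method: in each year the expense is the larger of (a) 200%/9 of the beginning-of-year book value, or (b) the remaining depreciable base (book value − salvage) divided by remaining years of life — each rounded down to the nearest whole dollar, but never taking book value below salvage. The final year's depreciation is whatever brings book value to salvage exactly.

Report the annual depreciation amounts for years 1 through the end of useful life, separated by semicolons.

$30,669; $23,853; $18,553; $14,430; $11,223; $8,729; $6,789; $4,765; $0

Depreciable base = $138,011 − $19,000 = $119,011.
Year 1: DB = ⌊$138,011 × 200%/9⌋ = $30,669; SL = ⌊$119,011/9⌋ = $13,223 → take DB $30,669. Book value $107,342.
Year 2: DB = ⌊$107,342 × 200%/9⌋ = $23,853; SL = ⌊$88,342/8⌋ = $11,042 → take DB $23,853. Book value $83,489.
Year 3: DB = ⌊$83,489 × 200%/9⌋ = $18,553; SL = ⌊$64,489/7⌋ = $9,212 → take DB $18,553. Book value $64,936.
Year 4: DB = ⌊$64,936 × 200%/9⌋ = $14,430; SL = ⌊$45,936/6⌋ = $7,656 → take DB $14,430. Book value $50,506.
Year 5: DB = ⌊$50,506 × 200%/9⌋ = $11,223; SL = ⌊$31,506/5⌋ = $6,301 → take DB $11,223. Book value $39,283.
Year 6: DB = ⌊$39,283 × 200%/9⌋ = $8,729; SL = ⌊$20,283/4⌋ = $5,070 → take DB $8,729. Book value $30,554.
Year 7: DB = ⌊$30,554 × 200%/9⌋ = $6,789; SL = ⌊$11,554/3⌋ = $3,851 → take DB $6,789. Book value $23,765.
Year 8: DB = ⌊$23,765 × 200%/9⌋ = $5,281; SL = ⌊$4,765/2⌋ = $2,382 → take DB $5,281, capped at $4,765. Book value $19,000.
Year 9 (final): $19,000 − $19,000 = $0. Book value $19,000.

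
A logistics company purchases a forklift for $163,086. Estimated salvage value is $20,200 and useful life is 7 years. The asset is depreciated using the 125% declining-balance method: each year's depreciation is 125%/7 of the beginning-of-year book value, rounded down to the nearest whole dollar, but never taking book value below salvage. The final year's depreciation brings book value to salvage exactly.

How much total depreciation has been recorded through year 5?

$102,094

Depreciable base = $163,086 − $20,200 = $142,886.
Year 1: ⌊$163,086 × 125%/7⌋ = $29,122. Book value $133,964.
Year 2: ⌊$133,964 × 125%/7⌋ = $23,922. Book value $110,042.
Year 3: ⌊$110,042 × 125%/7⌋ = $19,650. Book value $90,392.
Year 4: ⌊$90,392 × 125%/7⌋ = $16,141. Book value $74,251.
Year 5: ⌊$74,251 × 125%/7⌋ = $13,259. Book value $60,992.
Accumulated through year 5 = $163,086 − $60,992 = $102,094.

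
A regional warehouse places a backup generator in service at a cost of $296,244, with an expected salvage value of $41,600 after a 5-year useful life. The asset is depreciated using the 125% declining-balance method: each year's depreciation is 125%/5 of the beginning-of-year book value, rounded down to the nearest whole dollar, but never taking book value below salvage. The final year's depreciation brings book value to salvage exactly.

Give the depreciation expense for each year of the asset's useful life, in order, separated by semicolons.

Depreciable base = $296,244 − $41,600 = $254,644.
Year 1: ⌊$296,244 × 125%/5⌋ = $74,061. Book value $222,183.
Year 2: ⌊$222,183 × 125%/5⌋ = $55,545. Book value $166,638.
Year 3: ⌊$166,638 × 125%/5⌋ = $41,659. Book value $124,979.
Year 4: ⌊$124,979 × 125%/5⌋ = $31,244. Book value $93,735.
Year 5 (final): $93,735 − $41,600 = $52,135. Book value $41,600.

$74,061; $55,545; $41,659; $31,244; $52,135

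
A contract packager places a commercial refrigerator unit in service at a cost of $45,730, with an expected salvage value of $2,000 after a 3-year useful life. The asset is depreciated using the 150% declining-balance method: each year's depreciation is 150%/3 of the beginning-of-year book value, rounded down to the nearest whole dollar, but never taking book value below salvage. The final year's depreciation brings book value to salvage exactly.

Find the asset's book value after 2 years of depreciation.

Depreciable base = $45,730 − $2,000 = $43,730.
Year 1: ⌊$45,730 × 150%/3⌋ = $22,865. Book value $22,865.
Year 2: ⌊$22,865 × 150%/3⌋ = $11,432. Book value $11,433.

$11,433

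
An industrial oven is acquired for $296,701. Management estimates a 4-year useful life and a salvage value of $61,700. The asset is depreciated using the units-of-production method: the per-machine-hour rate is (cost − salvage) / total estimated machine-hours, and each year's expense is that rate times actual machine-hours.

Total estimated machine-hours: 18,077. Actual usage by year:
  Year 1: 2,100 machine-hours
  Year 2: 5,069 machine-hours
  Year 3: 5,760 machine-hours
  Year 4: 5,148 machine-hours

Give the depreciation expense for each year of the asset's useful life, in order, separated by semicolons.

$27,300; $65,897; $74,880; $66,924

Depreciable base = $296,701 − $61,700 = $235,001.
Rate = $235,001 / 18,077 machine-hours = $13 per machine-hour.
Year 1: 2,100 × $13 = $27,300. Book value $269,401.
Year 2: 5,069 × $13 = $65,897. Book value $203,504.
Year 3: 5,760 × $13 = $74,880. Book value $128,624.
Year 4: 5,148 × $13 = $66,924. Book value $61,700.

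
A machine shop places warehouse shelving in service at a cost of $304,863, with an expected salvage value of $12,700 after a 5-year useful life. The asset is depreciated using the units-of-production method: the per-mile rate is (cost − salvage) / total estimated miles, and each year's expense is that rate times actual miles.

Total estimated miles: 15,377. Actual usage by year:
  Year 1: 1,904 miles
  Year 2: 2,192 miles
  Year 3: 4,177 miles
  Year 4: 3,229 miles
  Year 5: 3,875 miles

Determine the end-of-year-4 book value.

$86,325

Depreciable base = $304,863 − $12,700 = $292,163.
Rate = $292,163 / 15,377 miles = $19 per mile.
Year 1: 1,904 × $19 = $36,176. Book value $268,687.
Year 2: 2,192 × $19 = $41,648. Book value $227,039.
Year 3: 4,177 × $19 = $79,363. Book value $147,676.
Year 4: 3,229 × $19 = $61,351. Book value $86,325.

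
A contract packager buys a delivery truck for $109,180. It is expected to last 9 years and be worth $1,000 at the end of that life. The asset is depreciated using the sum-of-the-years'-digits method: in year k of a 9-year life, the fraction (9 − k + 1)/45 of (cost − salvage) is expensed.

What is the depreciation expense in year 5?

Depreciable base = $109,180 − $1,000 = $108,180.
Sum of the years' digits = 9+8+7+6+5+4+3+2+1 = 45.
Year 1: $108,180 × 9/45 = $21,636. Book value $87,544.
Year 2: $108,180 × 8/45 = $19,232. Book value $68,312.
Year 3: $108,180 × 7/45 = $16,828. Book value $51,484.
Year 4: $108,180 × 6/45 = $14,424. Book value $37,060.
Year 5: $108,180 × 5/45 = $12,020. Book value $25,040.

$12,020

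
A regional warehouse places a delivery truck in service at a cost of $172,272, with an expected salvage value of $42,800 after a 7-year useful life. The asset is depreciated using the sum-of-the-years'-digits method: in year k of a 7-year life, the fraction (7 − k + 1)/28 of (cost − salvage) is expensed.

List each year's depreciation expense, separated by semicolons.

$32,368; $27,744; $23,120; $18,496; $13,872; $9,248; $4,624

Depreciable base = $172,272 − $42,800 = $129,472.
Sum of the years' digits = 7+6+5+4+3+2+1 = 28.
Year 1: $129,472 × 7/28 = $32,368. Book value $139,904.
Year 2: $129,472 × 6/28 = $27,744. Book value $112,160.
Year 3: $129,472 × 5/28 = $23,120. Book value $89,040.
Year 4: $129,472 × 4/28 = $18,496. Book value $70,544.
Year 5: $129,472 × 3/28 = $13,872. Book value $56,672.
Year 6: $129,472 × 2/28 = $9,248. Book value $47,424.
Year 7: $129,472 × 1/28 = $4,624. Book value $42,800.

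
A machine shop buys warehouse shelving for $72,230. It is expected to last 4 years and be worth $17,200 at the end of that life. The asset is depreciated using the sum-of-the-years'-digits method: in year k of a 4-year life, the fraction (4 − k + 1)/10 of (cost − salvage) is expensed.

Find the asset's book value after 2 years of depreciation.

Depreciable base = $72,230 − $17,200 = $55,030.
Sum of the years' digits = 4+3+2+1 = 10.
Year 1: $55,030 × 4/10 = $22,012. Book value $50,218.
Year 2: $55,030 × 3/10 = $16,509. Book value $33,709.

$33,709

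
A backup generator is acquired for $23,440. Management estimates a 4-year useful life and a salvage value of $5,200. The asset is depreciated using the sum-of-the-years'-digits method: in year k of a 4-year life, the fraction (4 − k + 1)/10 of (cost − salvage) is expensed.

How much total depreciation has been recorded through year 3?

Depreciable base = $23,440 − $5,200 = $18,240.
Sum of the years' digits = 4+3+2+1 = 10.
Year 1: $18,240 × 4/10 = $7,296. Book value $16,144.
Year 2: $18,240 × 3/10 = $5,472. Book value $10,672.
Year 3: $18,240 × 2/10 = $3,648. Book value $7,024.
Accumulated through year 3 = $23,440 − $7,024 = $16,416.

$16,416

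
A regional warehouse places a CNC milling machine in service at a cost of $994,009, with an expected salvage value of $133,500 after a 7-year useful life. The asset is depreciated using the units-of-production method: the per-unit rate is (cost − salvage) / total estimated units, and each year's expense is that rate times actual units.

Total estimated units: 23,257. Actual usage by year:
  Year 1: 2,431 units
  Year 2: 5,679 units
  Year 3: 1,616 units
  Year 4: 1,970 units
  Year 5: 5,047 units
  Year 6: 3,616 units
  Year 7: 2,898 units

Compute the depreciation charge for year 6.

Depreciable base = $994,009 − $133,500 = $860,509.
Rate = $860,509 / 23,257 units = $37 per unit.
Year 1: 2,431 × $37 = $89,947. Book value $904,062.
Year 2: 5,679 × $37 = $210,123. Book value $693,939.
Year 3: 1,616 × $37 = $59,792. Book value $634,147.
Year 4: 1,970 × $37 = $72,890. Book value $561,257.
Year 5: 5,047 × $37 = $186,739. Book value $374,518.
Year 6: 3,616 × $37 = $133,792. Book value $240,726.

$133,792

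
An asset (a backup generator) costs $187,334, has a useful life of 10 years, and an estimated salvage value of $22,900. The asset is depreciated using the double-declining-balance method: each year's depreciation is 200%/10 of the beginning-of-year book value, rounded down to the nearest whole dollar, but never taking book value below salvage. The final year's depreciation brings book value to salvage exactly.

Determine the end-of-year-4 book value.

Depreciable base = $187,334 − $22,900 = $164,434.
Year 1: ⌊$187,334 × 200%/10⌋ = $37,466. Book value $149,868.
Year 2: ⌊$149,868 × 200%/10⌋ = $29,973. Book value $119,895.
Year 3: ⌊$119,895 × 200%/10⌋ = $23,979. Book value $95,916.
Year 4: ⌊$95,916 × 200%/10⌋ = $19,183. Book value $76,733.

$76,733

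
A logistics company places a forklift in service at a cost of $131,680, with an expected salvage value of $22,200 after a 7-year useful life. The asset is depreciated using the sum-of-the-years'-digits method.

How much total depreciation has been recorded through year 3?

$70,380

Depreciable base = $131,680 − $22,200 = $109,480.
Sum of the years' digits = 7+6+5+4+3+2+1 = 28.
Year 1: $109,480 × 7/28 = $27,370. Book value $104,310.
Year 2: $109,480 × 6/28 = $23,460. Book value $80,850.
Year 3: $109,480 × 5/28 = $19,550. Book value $61,300.
Accumulated through year 3 = $131,680 − $61,300 = $70,380.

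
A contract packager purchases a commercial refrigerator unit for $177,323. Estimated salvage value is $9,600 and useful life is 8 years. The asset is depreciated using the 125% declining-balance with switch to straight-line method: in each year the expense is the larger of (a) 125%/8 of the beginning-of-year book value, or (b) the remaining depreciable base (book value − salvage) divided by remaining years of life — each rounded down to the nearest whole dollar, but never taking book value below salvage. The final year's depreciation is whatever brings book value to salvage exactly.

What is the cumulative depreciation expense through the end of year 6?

Depreciable base = $177,323 − $9,600 = $167,723.
Year 1: DB = ⌊$177,323 × 125%/8⌋ = $27,706; SL = ⌊$167,723/8⌋ = $20,965 → take DB $27,706. Book value $149,617.
Year 2: DB = ⌊$149,617 × 125%/8⌋ = $23,377; SL = ⌊$140,017/7⌋ = $20,002 → take DB $23,377. Book value $126,240.
Year 3: DB = ⌊$126,240 × 125%/8⌋ = $19,725; SL = ⌊$116,640/6⌋ = $19,440 → take DB $19,725. Book value $106,515.
Year 4: DB = ⌊$106,515 × 125%/8⌋ = $16,642; SL = ⌊$96,915/5⌋ = $19,383 → take SL $19,383. Book value $87,132.
Year 5: DB = ⌊$87,132 × 125%/8⌋ = $13,614; SL = ⌊$77,532/4⌋ = $19,383 → take SL $19,383. Book value $67,749.
Year 6: DB = ⌊$67,749 × 125%/8⌋ = $10,585; SL = ⌊$58,149/3⌋ = $19,383 → take SL $19,383. Book value $48,366.
Accumulated through year 6 = $177,323 − $48,366 = $128,957.

$128,957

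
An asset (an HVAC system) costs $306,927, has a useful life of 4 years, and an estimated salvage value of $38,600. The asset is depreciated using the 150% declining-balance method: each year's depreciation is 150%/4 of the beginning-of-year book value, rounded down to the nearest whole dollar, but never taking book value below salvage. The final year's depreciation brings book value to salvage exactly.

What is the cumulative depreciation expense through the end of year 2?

Depreciable base = $306,927 − $38,600 = $268,327.
Year 1: ⌊$306,927 × 150%/4⌋ = $115,097. Book value $191,830.
Year 2: ⌊$191,830 × 150%/4⌋ = $71,936. Book value $119,894.
Accumulated through year 2 = $306,927 − $119,894 = $187,033.

$187,033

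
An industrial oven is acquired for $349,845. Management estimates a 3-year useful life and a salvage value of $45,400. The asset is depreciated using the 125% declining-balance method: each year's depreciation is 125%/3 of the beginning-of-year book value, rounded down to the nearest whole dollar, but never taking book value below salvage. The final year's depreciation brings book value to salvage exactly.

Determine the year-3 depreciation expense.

Depreciable base = $349,845 − $45,400 = $304,445.
Year 1: ⌊$349,845 × 125%/3⌋ = $145,768. Book value $204,077.
Year 2: ⌊$204,077 × 125%/3⌋ = $85,032. Book value $119,045.
Year 3 (final): $119,045 − $45,400 = $73,645. Book value $45,400.

$73,645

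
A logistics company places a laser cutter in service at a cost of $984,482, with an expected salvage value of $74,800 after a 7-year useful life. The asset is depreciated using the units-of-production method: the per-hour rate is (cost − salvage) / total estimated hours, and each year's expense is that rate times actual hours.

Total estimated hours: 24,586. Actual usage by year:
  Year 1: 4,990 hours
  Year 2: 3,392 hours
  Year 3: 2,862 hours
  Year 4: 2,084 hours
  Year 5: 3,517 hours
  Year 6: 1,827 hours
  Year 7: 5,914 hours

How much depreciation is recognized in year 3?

$105,894

Depreciable base = $984,482 − $74,800 = $909,682.
Rate = $909,682 / 24,586 hours = $37 per hour.
Year 1: 4,990 × $37 = $184,630. Book value $799,852.
Year 2: 3,392 × $37 = $125,504. Book value $674,348.
Year 3: 2,862 × $37 = $105,894. Book value $568,454.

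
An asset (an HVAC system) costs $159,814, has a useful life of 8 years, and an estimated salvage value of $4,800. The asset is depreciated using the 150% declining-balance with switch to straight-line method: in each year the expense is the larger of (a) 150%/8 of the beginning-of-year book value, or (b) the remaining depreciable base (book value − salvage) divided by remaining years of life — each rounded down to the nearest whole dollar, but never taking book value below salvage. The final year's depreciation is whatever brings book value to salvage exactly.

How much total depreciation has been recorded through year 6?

$122,644

Depreciable base = $159,814 − $4,800 = $155,014.
Year 1: DB = ⌊$159,814 × 150%/8⌋ = $29,965; SL = ⌊$155,014/8⌋ = $19,376 → take DB $29,965. Book value $129,849.
Year 2: DB = ⌊$129,849 × 150%/8⌋ = $24,346; SL = ⌊$125,049/7⌋ = $17,864 → take DB $24,346. Book value $105,503.
Year 3: DB = ⌊$105,503 × 150%/8⌋ = $19,781; SL = ⌊$100,703/6⌋ = $16,783 → take DB $19,781. Book value $85,722.
Year 4: DB = ⌊$85,722 × 150%/8⌋ = $16,072; SL = ⌊$80,922/5⌋ = $16,184 → take SL $16,184. Book value $69,538.
Year 5: DB = ⌊$69,538 × 150%/8⌋ = $13,038; SL = ⌊$64,738/4⌋ = $16,184 → take SL $16,184. Book value $53,354.
Year 6: DB = ⌊$53,354 × 150%/8⌋ = $10,003; SL = ⌊$48,554/3⌋ = $16,184 → take SL $16,184. Book value $37,170.
Accumulated through year 6 = $159,814 − $37,170 = $122,644.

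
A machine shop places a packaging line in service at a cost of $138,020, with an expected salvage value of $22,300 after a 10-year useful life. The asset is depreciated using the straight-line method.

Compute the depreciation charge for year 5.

Depreciable base = $138,020 − $22,300 = $115,720.
Annual expense = $115,720 / 10 = $11,572.

$11,572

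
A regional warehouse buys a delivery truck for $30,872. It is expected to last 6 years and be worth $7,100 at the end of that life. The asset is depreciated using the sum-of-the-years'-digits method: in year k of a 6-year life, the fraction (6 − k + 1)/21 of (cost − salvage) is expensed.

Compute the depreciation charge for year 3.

$4,528

Depreciable base = $30,872 − $7,100 = $23,772.
Sum of the years' digits = 6+5+4+3+2+1 = 21.
Year 1: $23,772 × 6/21 = $6,792. Book value $24,080.
Year 2: $23,772 × 5/21 = $5,660. Book value $18,420.
Year 3: $23,772 × 4/21 = $4,528. Book value $13,892.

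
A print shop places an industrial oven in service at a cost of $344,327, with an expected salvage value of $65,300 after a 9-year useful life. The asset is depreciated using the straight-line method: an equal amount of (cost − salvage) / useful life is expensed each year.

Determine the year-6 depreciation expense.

$31,003

Depreciable base = $344,327 − $65,300 = $279,027.
Annual expense = $279,027 / 9 = $31,003.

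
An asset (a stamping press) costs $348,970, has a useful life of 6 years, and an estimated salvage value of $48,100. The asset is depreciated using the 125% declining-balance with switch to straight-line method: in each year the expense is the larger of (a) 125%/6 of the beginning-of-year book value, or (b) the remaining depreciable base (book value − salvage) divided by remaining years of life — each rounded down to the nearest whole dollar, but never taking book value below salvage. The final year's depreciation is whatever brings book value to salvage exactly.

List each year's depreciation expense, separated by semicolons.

Depreciable base = $348,970 − $48,100 = $300,870.
Year 1: DB = ⌊$348,970 × 125%/6⌋ = $72,702; SL = ⌊$300,870/6⌋ = $50,145 → take DB $72,702. Book value $276,268.
Year 2: DB = ⌊$276,268 × 125%/6⌋ = $57,555; SL = ⌊$228,168/5⌋ = $45,633 → take DB $57,555. Book value $218,713.
Year 3: DB = ⌊$218,713 × 125%/6⌋ = $45,565; SL = ⌊$170,613/4⌋ = $42,653 → take DB $45,565. Book value $173,148.
Year 4: DB = ⌊$173,148 × 125%/6⌋ = $36,072; SL = ⌊$125,048/3⌋ = $41,682 → take SL $41,682. Book value $131,466.
Year 5: DB = ⌊$131,466 × 125%/6⌋ = $27,388; SL = ⌊$83,366/2⌋ = $41,683 → take SL $41,683. Book value $89,783.
Year 6 (final): $89,783 − $48,100 = $41,683. Book value $48,100.

$72,702; $57,555; $45,565; $41,682; $41,683; $41,683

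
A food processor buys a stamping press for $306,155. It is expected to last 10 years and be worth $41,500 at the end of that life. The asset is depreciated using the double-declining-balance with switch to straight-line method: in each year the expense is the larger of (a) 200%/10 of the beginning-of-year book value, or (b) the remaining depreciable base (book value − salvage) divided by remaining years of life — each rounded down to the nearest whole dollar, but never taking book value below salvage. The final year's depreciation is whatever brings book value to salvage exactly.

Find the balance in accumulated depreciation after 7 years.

$241,948

Depreciable base = $306,155 − $41,500 = $264,655.
Year 1: DB = ⌊$306,155 × 200%/10⌋ = $61,231; SL = ⌊$264,655/10⌋ = $26,465 → take DB $61,231. Book value $244,924.
Year 2: DB = ⌊$244,924 × 200%/10⌋ = $48,984; SL = ⌊$203,424/9⌋ = $22,602 → take DB $48,984. Book value $195,940.
Year 3: DB = ⌊$195,940 × 200%/10⌋ = $39,188; SL = ⌊$154,440/8⌋ = $19,305 → take DB $39,188. Book value $156,752.
Year 4: DB = ⌊$156,752 × 200%/10⌋ = $31,350; SL = ⌊$115,252/7⌋ = $16,464 → take DB $31,350. Book value $125,402.
Year 5: DB = ⌊$125,402 × 200%/10⌋ = $25,080; SL = ⌊$83,902/6⌋ = $13,983 → take DB $25,080. Book value $100,322.
Year 6: DB = ⌊$100,322 × 200%/10⌋ = $20,064; SL = ⌊$58,822/5⌋ = $11,764 → take DB $20,064. Book value $80,258.
Year 7: DB = ⌊$80,258 × 200%/10⌋ = $16,051; SL = ⌊$38,758/4⌋ = $9,689 → take DB $16,051. Book value $64,207.
Accumulated through year 7 = $306,155 − $64,207 = $241,948.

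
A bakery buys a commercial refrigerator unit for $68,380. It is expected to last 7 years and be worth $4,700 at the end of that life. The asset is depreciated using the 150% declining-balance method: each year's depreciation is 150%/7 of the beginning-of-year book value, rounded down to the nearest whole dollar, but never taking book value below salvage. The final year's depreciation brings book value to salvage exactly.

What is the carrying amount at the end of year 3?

Depreciable base = $68,380 − $4,700 = $63,680.
Year 1: ⌊$68,380 × 150%/7⌋ = $14,652. Book value $53,728.
Year 2: ⌊$53,728 × 150%/7⌋ = $11,513. Book value $42,215.
Year 3: ⌊$42,215 × 150%/7⌋ = $9,046. Book value $33,169.

$33,169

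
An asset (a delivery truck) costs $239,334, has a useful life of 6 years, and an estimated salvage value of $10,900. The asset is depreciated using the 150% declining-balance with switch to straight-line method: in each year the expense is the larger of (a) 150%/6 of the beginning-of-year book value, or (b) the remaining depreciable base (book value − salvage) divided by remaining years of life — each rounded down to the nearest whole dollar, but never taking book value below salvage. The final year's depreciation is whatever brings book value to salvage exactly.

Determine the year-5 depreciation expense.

Depreciable base = $239,334 − $10,900 = $228,434.
Year 1: DB = ⌊$239,334 × 150%/6⌋ = $59,833; SL = ⌊$228,434/6⌋ = $38,072 → take DB $59,833. Book value $179,501.
Year 2: DB = ⌊$179,501 × 150%/6⌋ = $44,875; SL = ⌊$168,601/5⌋ = $33,720 → take DB $44,875. Book value $134,626.
Year 3: DB = ⌊$134,626 × 150%/6⌋ = $33,656; SL = ⌊$123,726/4⌋ = $30,931 → take DB $33,656. Book value $100,970.
Year 4: DB = ⌊$100,970 × 150%/6⌋ = $25,242; SL = ⌊$90,070/3⌋ = $30,023 → take SL $30,023. Book value $70,947.
Year 5: DB = ⌊$70,947 × 150%/6⌋ = $17,736; SL = ⌊$60,047/2⌋ = $30,023 → take SL $30,023. Book value $40,924.

$30,023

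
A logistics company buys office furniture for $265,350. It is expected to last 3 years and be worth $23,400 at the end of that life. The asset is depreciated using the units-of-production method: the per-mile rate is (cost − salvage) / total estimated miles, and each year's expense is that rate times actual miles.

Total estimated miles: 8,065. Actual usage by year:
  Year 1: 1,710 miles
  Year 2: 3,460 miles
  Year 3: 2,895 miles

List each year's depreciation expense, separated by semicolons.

Depreciable base = $265,350 − $23,400 = $241,950.
Rate = $241,950 / 8,065 miles = $30 per mile.
Year 1: 1,710 × $30 = $51,300. Book value $214,050.
Year 2: 3,460 × $30 = $103,800. Book value $110,250.
Year 3: 2,895 × $30 = $86,850. Book value $23,400.

$51,300; $103,800; $86,850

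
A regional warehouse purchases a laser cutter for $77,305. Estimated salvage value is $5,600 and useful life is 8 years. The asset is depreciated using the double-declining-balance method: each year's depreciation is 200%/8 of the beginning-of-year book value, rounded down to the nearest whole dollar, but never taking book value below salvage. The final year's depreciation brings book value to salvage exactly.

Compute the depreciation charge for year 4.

Depreciable base = $77,305 − $5,600 = $71,705.
Year 1: ⌊$77,305 × 200%/8⌋ = $19,326. Book value $57,979.
Year 2: ⌊$57,979 × 200%/8⌋ = $14,494. Book value $43,485.
Year 3: ⌊$43,485 × 200%/8⌋ = $10,871. Book value $32,614.
Year 4: ⌊$32,614 × 200%/8⌋ = $8,153. Book value $24,461.

$8,153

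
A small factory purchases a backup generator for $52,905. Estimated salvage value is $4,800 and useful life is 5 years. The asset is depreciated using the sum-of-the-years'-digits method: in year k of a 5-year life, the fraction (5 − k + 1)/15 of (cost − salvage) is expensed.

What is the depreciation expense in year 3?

Depreciable base = $52,905 − $4,800 = $48,105.
Sum of the years' digits = 5+4+3+2+1 = 15.
Year 1: $48,105 × 5/15 = $16,035. Book value $36,870.
Year 2: $48,105 × 4/15 = $12,828. Book value $24,042.
Year 3: $48,105 × 3/15 = $9,621. Book value $14,421.

$9,621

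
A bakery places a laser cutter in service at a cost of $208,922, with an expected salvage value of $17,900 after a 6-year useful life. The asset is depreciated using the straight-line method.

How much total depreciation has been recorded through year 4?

$127,348

Depreciable base = $208,922 − $17,900 = $191,022.
Annual expense = $191,022 / 6 = $31,837.
End of year 1: book value $177,085.
End of year 2: book value $145,248.
End of year 3: book value $113,411.
End of year 4: book value $81,574.
Accumulated through year 4 = $208,922 − $81,574 = $127,348.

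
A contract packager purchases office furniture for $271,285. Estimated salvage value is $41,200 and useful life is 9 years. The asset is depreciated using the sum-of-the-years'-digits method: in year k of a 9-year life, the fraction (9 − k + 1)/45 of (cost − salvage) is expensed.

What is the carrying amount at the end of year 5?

Depreciable base = $271,285 − $41,200 = $230,085.
Sum of the years' digits = 9+8+7+6+5+4+3+2+1 = 45.
Year 1: $230,085 × 9/45 = $46,017. Book value $225,268.
Year 2: $230,085 × 8/45 = $40,904. Book value $184,364.
Year 3: $230,085 × 7/45 = $35,791. Book value $148,573.
Year 4: $230,085 × 6/45 = $30,678. Book value $117,895.
Year 5: $230,085 × 5/45 = $25,565. Book value $92,330.

$92,330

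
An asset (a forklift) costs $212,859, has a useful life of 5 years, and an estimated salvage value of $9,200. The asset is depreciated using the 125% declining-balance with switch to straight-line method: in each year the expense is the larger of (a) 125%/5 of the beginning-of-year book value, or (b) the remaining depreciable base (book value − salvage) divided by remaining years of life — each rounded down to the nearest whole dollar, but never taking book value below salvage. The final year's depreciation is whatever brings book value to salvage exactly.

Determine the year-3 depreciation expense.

Depreciable base = $212,859 − $9,200 = $203,659.
Year 1: DB = ⌊$212,859 × 125%/5⌋ = $53,214; SL = ⌊$203,659/5⌋ = $40,731 → take DB $53,214. Book value $159,645.
Year 2: DB = ⌊$159,645 × 125%/5⌋ = $39,911; SL = ⌊$150,445/4⌋ = $37,611 → take DB $39,911. Book value $119,734.
Year 3: DB = ⌊$119,734 × 125%/5⌋ = $29,933; SL = ⌊$110,534/3⌋ = $36,844 → take SL $36,844. Book value $82,890.

$36,844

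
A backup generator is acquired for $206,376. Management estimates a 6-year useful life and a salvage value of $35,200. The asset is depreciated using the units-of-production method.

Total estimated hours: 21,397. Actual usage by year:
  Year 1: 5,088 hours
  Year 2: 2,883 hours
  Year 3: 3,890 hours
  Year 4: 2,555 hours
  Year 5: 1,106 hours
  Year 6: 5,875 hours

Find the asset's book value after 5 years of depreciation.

$82,200

Depreciable base = $206,376 − $35,200 = $171,176.
Rate = $171,176 / 21,397 hours = $8 per hour.
Year 1: 5,088 × $8 = $40,704. Book value $165,672.
Year 2: 2,883 × $8 = $23,064. Book value $142,608.
Year 3: 3,890 × $8 = $31,120. Book value $111,488.
Year 4: 2,555 × $8 = $20,440. Book value $91,048.
Year 5: 1,106 × $8 = $8,848. Book value $82,200.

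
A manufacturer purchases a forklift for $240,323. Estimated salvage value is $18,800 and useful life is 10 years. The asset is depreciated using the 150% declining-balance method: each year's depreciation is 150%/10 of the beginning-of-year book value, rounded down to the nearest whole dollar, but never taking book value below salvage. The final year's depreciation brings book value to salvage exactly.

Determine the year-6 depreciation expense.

$15,995

Depreciable base = $240,323 − $18,800 = $221,523.
Year 1: ⌊$240,323 × 150%/10⌋ = $36,048. Book value $204,275.
Year 2: ⌊$204,275 × 150%/10⌋ = $30,641. Book value $173,634.
Year 3: ⌊$173,634 × 150%/10⌋ = $26,045. Book value $147,589.
Year 4: ⌊$147,589 × 150%/10⌋ = $22,138. Book value $125,451.
Year 5: ⌊$125,451 × 150%/10⌋ = $18,817. Book value $106,634.
Year 6: ⌊$106,634 × 150%/10⌋ = $15,995. Book value $90,639.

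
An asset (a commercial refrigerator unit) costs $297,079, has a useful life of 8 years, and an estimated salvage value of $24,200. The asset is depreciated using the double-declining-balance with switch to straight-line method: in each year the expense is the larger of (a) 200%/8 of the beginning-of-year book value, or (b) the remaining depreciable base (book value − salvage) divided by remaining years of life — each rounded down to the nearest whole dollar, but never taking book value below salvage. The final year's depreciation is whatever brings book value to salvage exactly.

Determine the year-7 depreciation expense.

$14,337

Depreciable base = $297,079 − $24,200 = $272,879.
Year 1: DB = ⌊$297,079 × 200%/8⌋ = $74,269; SL = ⌊$272,879/8⌋ = $34,109 → take DB $74,269. Book value $222,810.
Year 2: DB = ⌊$222,810 × 200%/8⌋ = $55,702; SL = ⌊$198,610/7⌋ = $28,372 → take DB $55,702. Book value $167,108.
Year 3: DB = ⌊$167,108 × 200%/8⌋ = $41,777; SL = ⌊$142,908/6⌋ = $23,818 → take DB $41,777. Book value $125,331.
Year 4: DB = ⌊$125,331 × 200%/8⌋ = $31,332; SL = ⌊$101,131/5⌋ = $20,226 → take DB $31,332. Book value $93,999.
Year 5: DB = ⌊$93,999 × 200%/8⌋ = $23,499; SL = ⌊$69,799/4⌋ = $17,449 → take DB $23,499. Book value $70,500.
Year 6: DB = ⌊$70,500 × 200%/8⌋ = $17,625; SL = ⌊$46,300/3⌋ = $15,433 → take DB $17,625. Book value $52,875.
Year 7: DB = ⌊$52,875 × 200%/8⌋ = $13,218; SL = ⌊$28,675/2⌋ = $14,337 → take SL $14,337. Book value $38,538.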